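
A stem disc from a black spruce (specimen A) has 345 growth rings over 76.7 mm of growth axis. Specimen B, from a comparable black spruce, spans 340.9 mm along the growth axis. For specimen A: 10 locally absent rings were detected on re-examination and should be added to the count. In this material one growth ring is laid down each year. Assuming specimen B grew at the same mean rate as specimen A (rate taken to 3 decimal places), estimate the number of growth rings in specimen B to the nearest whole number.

Specimen A: adjusted count: 345 + 10 = 355 growth rings.
A: 76.7 mm over 355 years gives 76.7 / 355 ≈ 0.216 mm per year.
B spans 340.9 / 0.216 = 1578.24 years ≈ 1578 growth rings.

1578 growth rings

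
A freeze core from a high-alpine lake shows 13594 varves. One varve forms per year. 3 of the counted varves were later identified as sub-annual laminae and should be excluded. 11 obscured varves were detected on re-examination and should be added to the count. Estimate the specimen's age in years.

13602 years

True varve count = 13594 − 3 + 11 = 13602.
One varve per year makes the duration 13602 years.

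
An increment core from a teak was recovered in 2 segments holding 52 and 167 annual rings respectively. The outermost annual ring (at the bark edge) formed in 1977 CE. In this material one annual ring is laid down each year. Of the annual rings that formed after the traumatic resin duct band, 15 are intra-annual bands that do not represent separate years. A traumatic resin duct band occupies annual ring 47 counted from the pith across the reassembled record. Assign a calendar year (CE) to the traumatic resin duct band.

1820 CE

Total annual rings = 52 + 167 = 219.
The traumatic resin duct band sits at annual ring 47 from the pith, so 219 − 47 = 172 annual rings formed after it.
Excluding 15 false annual rings: 172 − 15 = 157.
1977 − 157 = 1820 CE.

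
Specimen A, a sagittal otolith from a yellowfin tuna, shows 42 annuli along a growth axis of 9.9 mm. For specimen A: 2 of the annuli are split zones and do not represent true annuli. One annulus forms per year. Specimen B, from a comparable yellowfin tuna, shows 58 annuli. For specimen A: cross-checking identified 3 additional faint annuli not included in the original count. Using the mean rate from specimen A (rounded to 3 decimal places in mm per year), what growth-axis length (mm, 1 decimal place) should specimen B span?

13.3 mm

Specimen A: true annulus count = 42 − 2 + 3 = 43.
A: 9.9 mm over 43 years gives 9.9 / 43 ≈ 0.230 mm per year.
Length of B = 0.230 × 58 = 13.3 mm.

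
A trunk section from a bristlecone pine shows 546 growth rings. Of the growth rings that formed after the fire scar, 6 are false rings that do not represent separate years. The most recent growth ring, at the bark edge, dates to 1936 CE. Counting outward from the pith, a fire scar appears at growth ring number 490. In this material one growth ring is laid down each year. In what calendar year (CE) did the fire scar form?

546 − 490 = 56 growth rings lie beyond the fire scar toward the bark edge.
56 − 6 false = 50 true growth rings after the fire scar.
The growth ring at the bark edge is 1936 CE, so the fire scar dates to 1936 − 50 = 1886 CE.

1886 CE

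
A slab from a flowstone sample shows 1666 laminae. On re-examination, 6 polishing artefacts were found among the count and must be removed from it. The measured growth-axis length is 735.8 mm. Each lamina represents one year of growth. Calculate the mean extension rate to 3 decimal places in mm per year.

0.443 mm per year

True lamina count = 1666 − 6 = 1660.
Extension rate ≈ 735.8 / 1660 = 0.443 mm per year.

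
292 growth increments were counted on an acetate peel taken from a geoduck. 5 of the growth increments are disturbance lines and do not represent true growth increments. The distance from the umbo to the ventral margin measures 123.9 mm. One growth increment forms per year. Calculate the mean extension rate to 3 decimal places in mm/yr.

0.432 mm/yr

After corrections the count is 292 − 5 = 287 growth increments.
Extension rate ≈ 123.9 / 287 = 0.432 mm/yr.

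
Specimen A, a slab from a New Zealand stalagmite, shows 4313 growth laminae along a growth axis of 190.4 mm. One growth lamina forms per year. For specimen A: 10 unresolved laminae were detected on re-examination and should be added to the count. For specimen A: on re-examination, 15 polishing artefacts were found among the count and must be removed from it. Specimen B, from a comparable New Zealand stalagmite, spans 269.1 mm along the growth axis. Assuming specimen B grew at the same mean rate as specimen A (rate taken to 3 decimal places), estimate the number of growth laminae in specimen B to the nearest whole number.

Specimen A: after corrections the count is 4313 − 15 + 10 = 4308 growth laminae.
A: Extension rate ≈ 190.4 / 4308 = 0.044 mm/year.
For B, 269.1 / 0.044 = 6115.91 years ≈ 6116 growth laminae.

6116 growth laminae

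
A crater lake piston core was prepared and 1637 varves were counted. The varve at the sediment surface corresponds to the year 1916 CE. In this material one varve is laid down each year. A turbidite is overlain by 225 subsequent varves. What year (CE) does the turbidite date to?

1691 CE

There are 225 varves younger than the turbidite.
Counting back 225 years from 1916 CE places the turbidite in 1916 − 225 = 1691 CE.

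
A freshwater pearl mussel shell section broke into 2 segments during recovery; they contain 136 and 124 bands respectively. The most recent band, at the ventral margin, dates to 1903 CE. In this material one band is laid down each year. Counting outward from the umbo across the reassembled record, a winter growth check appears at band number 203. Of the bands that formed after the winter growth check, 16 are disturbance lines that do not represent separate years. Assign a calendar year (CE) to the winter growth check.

Total bands = 136 + 124 = 260.
Between band 203 and the ventral margin there are 260 − 203 = 57 bands.
Removing the 16 false bands leaves 57 − 16 = 41 true bands beyond the winter growth check.
1903 − 41 = 1862 CE.

1862 CE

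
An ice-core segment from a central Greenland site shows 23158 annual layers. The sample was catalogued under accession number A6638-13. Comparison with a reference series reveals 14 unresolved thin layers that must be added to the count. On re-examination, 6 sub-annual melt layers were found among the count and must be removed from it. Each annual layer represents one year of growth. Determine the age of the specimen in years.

23166 years

True annual layer count = 23158 − 6 + 14 = 23166.
One annual layer per year makes the duration 23166 years.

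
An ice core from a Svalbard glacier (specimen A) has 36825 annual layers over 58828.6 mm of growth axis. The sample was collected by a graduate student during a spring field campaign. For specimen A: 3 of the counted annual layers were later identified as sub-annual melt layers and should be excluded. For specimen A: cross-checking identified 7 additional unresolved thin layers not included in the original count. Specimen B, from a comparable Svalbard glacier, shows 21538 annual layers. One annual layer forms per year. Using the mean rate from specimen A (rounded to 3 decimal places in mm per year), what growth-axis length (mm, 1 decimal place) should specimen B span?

Specimen A: adjusted count: 36825 − 3 + 7 = 36829 annual layers.
A: 58828.6 mm over 36829 years gives 58828.6 / 36829 ≈ 1.597 mm/yr.
Length of B = 1.597 × 21538 = 34396.2 mm.

34396.2 mm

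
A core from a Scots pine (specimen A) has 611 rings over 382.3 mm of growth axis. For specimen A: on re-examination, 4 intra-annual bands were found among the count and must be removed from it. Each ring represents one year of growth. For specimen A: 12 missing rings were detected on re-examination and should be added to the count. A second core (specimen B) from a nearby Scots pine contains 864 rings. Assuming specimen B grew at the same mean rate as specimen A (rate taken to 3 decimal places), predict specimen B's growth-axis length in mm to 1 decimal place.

534.0 mm

Specimen A: after corrections the count is 611 − 4 + 12 = 619 rings.
A: Mean rate = 382.3 mm / 619 years ≈ 0.618 mm/year.
For B, 0.618 mm/year × 864 years = 534.0 mm.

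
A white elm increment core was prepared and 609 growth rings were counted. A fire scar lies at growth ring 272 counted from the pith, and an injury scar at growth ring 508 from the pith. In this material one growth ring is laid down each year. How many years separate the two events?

508 − 272 = 236 growth rings lie between the two events.
One growth ring per year makes the interval 236 years.

236 years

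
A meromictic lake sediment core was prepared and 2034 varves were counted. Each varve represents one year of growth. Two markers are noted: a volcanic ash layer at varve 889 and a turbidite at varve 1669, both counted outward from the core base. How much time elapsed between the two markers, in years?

780 years

The two markers are separated by 1669 − 889 = 780 varves.
At one varve per year, 780 years elapsed between them.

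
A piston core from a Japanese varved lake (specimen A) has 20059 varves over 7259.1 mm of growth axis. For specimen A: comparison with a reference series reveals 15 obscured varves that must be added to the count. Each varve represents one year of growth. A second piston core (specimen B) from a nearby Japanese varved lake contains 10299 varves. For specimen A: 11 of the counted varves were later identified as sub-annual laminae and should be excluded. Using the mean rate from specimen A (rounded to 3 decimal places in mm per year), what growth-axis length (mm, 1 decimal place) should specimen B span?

3728.2 mm

Specimen A: adjusted count: 20059 − 11 + 15 = 20063 varves.
A: 7259.1 mm over 20063 years gives 7259.1 / 20063 ≈ 0.362 mm per year.
B's length ≈ 0.362 × 10299 = 3728.2 mm.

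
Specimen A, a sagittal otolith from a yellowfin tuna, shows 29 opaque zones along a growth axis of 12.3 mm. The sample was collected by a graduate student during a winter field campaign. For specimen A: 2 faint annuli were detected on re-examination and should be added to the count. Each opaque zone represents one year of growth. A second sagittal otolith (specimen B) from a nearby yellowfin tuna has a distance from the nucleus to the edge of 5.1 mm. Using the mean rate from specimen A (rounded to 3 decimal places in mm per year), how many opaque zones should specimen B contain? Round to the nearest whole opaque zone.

13 opaque zones

Specimen A: adjusted count: 29 + 2 = 31 opaque zones.
A: 12.3 mm over 31 years gives 12.3 / 31 ≈ 0.397 mm/year.
For B, 5.1 / 0.397 = 12.85 years ≈ 13 opaque zones.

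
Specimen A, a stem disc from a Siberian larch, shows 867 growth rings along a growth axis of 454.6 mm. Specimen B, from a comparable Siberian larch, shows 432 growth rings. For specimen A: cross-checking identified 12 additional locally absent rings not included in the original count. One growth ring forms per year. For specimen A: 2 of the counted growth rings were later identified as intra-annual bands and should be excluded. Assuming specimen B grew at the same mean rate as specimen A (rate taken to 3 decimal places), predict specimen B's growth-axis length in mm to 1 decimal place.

223.8 mm

Specimen A: after corrections the count is 867 − 2 + 12 = 877 growth rings.
A: Mean rate = 454.6 mm / 877 years ≈ 0.518 mm per year.
B's length ≈ 0.518 × 432 = 223.8 mm.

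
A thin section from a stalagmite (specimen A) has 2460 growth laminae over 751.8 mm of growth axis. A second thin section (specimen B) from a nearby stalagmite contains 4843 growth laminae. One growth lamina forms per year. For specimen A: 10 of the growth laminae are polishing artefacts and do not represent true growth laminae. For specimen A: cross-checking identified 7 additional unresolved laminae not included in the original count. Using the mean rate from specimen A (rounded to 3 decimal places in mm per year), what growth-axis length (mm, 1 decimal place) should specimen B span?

1482.0 mm

Specimen A: after corrections the count is 2460 − 10 + 7 = 2457 growth laminae.
A: 751.8 mm over 2457 years gives 751.8 / 2457 ≈ 0.306 mm per year.
Length of B = 0.306 × 4843 = 1482.0 mm.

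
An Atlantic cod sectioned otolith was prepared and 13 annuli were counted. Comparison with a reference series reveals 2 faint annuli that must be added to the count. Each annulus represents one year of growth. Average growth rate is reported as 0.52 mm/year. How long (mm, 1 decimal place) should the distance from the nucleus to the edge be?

7.8 mm

Adjusted count: 13 + 2 = 15 annuli.
Predicted length = 0.52 mm/year × 15 years = 7.8 mm.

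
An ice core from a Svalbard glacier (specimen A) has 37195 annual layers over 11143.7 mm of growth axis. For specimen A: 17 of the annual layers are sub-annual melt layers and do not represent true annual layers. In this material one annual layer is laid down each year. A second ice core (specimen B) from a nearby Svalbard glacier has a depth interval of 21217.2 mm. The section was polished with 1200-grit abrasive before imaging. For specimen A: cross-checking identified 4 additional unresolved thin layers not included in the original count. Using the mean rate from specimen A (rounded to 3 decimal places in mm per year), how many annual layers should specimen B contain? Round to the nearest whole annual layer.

Specimen A: correcting the raw count gives 37195 − 17 + 4 = 37182 true annual layers.
A: Mean rate = 11143.7 mm / 37182 years ≈ 0.300 mm/yr.
B spans 21217.2 / 0.300 = 70724.00 years ≈ 70724 annual layers.

70724 annual layers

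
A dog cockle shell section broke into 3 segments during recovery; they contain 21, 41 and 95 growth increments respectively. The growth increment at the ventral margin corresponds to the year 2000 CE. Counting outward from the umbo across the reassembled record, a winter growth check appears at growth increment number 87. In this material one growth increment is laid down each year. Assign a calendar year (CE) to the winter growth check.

1930 CE

Total growth increments = 21 + 41 + 95 = 157.
The winter growth check sits at growth increment 87 from the umbo, so 157 − 87 = 70 growth increments formed after it.
The growth increment at the ventral margin is 2000 CE, so the winter growth check dates to 2000 − 70 = 1930 CE.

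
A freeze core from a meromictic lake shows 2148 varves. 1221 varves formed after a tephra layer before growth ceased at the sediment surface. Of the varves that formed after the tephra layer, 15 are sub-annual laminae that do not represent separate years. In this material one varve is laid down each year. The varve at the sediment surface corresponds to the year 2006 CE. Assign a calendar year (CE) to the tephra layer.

1221 varves formed after the tephra layer.
Removing the 15 false varves leaves 1221 − 15 = 1206 true varves beyond the tephra layer.
2006 − 1206 = 800 CE.

800 CE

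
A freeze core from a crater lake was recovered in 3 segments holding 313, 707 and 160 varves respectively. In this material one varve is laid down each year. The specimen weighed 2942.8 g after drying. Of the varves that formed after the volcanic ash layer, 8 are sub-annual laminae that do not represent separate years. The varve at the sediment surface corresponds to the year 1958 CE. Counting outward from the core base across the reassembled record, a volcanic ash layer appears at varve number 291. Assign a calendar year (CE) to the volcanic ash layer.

Total varves = 313 + 707 + 160 = 1180.
1180 − 291 = 889 varves lie beyond the volcanic ash layer toward the sediment surface.
889 − 8 false = 881 true varves after the volcanic ash layer.
1958 − 881 = 1077 CE.

1077 CE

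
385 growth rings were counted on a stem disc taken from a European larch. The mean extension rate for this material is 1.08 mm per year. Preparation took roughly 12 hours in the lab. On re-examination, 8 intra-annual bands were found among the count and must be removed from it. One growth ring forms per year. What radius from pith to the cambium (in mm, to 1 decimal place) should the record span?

Correcting the raw count gives 385 − 8 = 377 true growth rings.
Length ≈ 1.08 × 377 = 407.2 mm.

407.2 mm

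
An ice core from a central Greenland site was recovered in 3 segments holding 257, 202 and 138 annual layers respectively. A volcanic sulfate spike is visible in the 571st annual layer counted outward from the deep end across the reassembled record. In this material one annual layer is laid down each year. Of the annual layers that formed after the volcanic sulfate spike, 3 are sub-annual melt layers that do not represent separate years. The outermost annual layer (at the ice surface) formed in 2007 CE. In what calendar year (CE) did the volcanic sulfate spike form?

Total annual layers = 257 + 202 + 138 = 597.
Between annual layer 571 and the ice surface there are 597 − 571 = 26 annual layers.
26 − 3 false = 23 true annual layers after the volcanic sulfate spike.
The annual layer at the ice surface is 2007 CE, so the volcanic sulfate spike dates to 2007 − 23 = 1984 CE.

1984 CE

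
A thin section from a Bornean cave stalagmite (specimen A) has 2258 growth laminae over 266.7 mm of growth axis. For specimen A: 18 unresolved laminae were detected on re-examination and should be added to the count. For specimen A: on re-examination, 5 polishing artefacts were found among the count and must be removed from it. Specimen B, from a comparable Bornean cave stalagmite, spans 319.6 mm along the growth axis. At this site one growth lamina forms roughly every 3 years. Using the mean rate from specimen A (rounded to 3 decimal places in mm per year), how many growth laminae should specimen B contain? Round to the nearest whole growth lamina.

2732 growth laminae

Specimen A: true growth lamina count = 2258 − 5 + 18 = 2271.
Specimen A: multiplying by 3 years per growth lamina: 2271 × 3 = 6813 years.
A: Extension rate ≈ 266.7 / 6813 = 0.039 mm/yr.
Specimen B: 319.6 mm / 0.039 mm per year = 8194.87 years; at 3 years per growth lamina that is 8194.87 / 3 ≈ 2732 growth laminae.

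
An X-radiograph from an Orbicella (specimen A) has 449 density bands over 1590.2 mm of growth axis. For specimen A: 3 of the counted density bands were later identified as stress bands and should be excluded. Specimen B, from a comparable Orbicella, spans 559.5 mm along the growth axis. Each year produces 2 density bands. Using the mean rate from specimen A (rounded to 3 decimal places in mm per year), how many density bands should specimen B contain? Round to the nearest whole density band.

157 density bands

Specimen A: correcting the raw count gives 449 − 3 = 446 true density bands.
Specimen A: dividing by 2 density bands per year: 446 / 2 = 223 years.
A: Extension rate ≈ 1590.2 / 223 = 7.131 mm per year.
Specimen B: 559.5 mm / 7.131 mm per year = 78.46 years; at 2 density bands per year that is 78.46 × 2 ≈ 157 density bands.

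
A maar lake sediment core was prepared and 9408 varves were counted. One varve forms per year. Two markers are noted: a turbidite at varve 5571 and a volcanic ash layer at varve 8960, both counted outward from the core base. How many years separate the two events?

3389 years

Separation: 8960 − 5571 = 3389 varves.
One varve per year makes the interval 3389 years.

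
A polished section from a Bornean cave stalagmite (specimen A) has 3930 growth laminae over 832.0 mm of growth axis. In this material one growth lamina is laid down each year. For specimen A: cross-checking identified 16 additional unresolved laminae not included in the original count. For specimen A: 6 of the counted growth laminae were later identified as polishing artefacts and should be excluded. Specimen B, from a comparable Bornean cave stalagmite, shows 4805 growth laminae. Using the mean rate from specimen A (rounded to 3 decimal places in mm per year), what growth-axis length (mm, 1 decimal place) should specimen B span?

1013.9 mm

Specimen A: true growth lamina count = 3930 − 6 + 16 = 3940.
A: 832.0 mm over 3940 years gives 832.0 / 3940 ≈ 0.211 mm/yr.
Length of B = 0.211 × 4805 = 1013.9 mm.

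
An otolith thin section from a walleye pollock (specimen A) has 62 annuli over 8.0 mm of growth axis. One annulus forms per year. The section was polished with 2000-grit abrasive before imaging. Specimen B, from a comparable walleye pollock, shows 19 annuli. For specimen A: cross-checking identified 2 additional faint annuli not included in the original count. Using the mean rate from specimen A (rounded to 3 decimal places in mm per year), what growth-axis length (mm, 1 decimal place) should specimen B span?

Specimen A: true annulus count = 62 + 2 = 64.
A: 8.0 mm over 64 years gives 8.0 / 64 ≈ 0.125 mm/yr.
Length of B = 0.125 × 19 = 2.4 mm.

2.4 mm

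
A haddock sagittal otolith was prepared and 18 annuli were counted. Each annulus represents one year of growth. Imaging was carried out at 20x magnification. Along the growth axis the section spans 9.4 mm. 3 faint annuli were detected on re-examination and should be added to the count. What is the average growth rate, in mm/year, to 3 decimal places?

True annulus count = 18 + 3 = 21.
Mean rate = 9.4 mm / 21 years ≈ 0.448 mm/year.

0.448 mm/year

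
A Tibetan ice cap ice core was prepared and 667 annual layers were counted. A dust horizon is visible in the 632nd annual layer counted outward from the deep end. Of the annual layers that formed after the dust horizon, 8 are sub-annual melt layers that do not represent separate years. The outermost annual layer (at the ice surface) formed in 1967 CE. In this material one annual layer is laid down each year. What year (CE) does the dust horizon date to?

Between annual layer 632 and the ice surface there are 667 − 632 = 35 annual layers.
Excluding 8 false annual layers: 35 − 8 = 27.
The annual layer at the ice surface is 1967 CE, so the dust horizon dates to 1967 − 27 = 1940 CE.

1940 CE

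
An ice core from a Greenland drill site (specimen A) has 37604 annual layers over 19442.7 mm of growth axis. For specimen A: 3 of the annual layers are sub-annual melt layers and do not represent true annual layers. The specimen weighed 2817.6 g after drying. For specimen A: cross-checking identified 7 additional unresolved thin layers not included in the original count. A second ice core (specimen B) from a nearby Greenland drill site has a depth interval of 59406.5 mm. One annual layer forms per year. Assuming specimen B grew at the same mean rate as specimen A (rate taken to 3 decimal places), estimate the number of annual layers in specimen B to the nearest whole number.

114906 annual layers

Specimen A: adjusted count: 37604 − 3 + 7 = 37608 annual layers.
A: 19442.7 mm over 37608 years gives 19442.7 / 37608 ≈ 0.517 mm/yr.
Specimen B: 59406.5 mm / 0.517 mm per year = 114906.19 years ≈ 114906 annual layers.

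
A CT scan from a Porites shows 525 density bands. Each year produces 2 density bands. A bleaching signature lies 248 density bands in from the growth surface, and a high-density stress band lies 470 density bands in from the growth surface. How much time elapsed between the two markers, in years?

111 yr

Separation: 470 − 248 = 222 density bands.
222 density bands at 2 per year is 222 / 2 = 111 years.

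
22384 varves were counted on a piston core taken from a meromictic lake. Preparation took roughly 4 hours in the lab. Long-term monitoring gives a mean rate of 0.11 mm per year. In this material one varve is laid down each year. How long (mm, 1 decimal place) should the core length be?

2462.2 mm

The record spans 22384 years at 0.11 mm per year.
Predicted length = 0.11 mm/year × 22384 years = 2462.2 mm.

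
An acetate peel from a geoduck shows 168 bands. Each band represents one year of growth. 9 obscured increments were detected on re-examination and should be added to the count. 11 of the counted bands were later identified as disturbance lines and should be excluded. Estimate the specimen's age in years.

166 yr

True band count = 168 − 11 + 9 = 166.
At one band per year, that is 166 years.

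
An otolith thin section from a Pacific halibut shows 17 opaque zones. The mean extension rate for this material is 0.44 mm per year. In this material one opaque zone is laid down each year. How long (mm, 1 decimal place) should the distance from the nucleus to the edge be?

7.5 mm

The record spans 17 years at 0.44 mm per year.
Length ≈ 0.44 × 17 = 7.5 mm.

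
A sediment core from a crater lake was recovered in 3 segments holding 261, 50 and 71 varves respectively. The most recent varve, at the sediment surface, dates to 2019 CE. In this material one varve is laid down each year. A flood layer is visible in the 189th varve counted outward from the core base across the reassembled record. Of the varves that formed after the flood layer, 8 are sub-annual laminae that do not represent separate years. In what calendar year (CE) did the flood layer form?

1834 CE

Total varves = 261 + 50 + 71 = 382.
382 − 189 = 193 varves lie beyond the flood layer toward the sediment surface.
Removing the 8 false varves leaves 193 − 8 = 185 true varves beyond the flood layer.
2019 − 185 = 1834 CE.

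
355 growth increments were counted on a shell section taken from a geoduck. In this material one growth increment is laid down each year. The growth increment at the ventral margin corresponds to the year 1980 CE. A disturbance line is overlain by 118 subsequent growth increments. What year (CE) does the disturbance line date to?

118 growth increments formed after the disturbance line.
The growth increment at the ventral margin is 1980 CE, so the disturbance line dates to 1980 − 118 = 1862 CE.

1862 CE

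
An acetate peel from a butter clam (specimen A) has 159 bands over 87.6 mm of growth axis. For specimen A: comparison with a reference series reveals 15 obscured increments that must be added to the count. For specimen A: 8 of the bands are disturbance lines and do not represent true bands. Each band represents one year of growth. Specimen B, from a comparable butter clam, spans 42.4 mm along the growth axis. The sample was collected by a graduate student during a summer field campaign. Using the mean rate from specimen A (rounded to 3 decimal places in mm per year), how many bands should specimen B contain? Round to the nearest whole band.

80 bands

Specimen A: correcting the raw count gives 159 − 8 + 15 = 166 true bands.
A: Extension rate ≈ 87.6 / 166 = 0.528 mm/year.
B spans 42.4 / 0.528 = 80.30 years ≈ 80 bands.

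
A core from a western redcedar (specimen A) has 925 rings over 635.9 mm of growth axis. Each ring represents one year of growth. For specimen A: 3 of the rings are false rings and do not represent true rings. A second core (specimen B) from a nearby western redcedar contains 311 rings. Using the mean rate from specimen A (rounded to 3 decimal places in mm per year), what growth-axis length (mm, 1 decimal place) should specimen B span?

214.6 mm

Specimen A: adjusted count: 925 − 3 = 922 rings.
A: Mean rate = 635.9 mm / 922 years ≈ 0.690 mm/year.
Length of B = 0.690 × 311 = 214.6 mm.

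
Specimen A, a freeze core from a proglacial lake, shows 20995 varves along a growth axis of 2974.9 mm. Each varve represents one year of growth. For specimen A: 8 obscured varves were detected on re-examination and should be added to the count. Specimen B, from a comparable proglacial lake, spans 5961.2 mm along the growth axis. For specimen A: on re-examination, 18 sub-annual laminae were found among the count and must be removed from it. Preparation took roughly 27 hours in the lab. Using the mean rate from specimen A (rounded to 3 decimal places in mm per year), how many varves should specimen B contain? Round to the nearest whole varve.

Specimen A: true varve count = 20995 − 18 + 8 = 20985.
A: 2974.9 mm over 20985 years gives 2974.9 / 20985 ≈ 0.142 mm/yr.
For B, 5961.2 / 0.142 = 41980.28 years ≈ 41980 varves.

41980 varves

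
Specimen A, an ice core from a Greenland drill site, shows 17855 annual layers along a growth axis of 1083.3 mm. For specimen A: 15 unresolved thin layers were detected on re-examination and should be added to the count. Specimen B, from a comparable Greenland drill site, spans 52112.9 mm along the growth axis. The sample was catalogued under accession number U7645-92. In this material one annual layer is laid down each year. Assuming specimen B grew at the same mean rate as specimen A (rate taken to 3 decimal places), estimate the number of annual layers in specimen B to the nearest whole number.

854310 annual layers

Specimen A: after corrections the count is 17855 + 15 = 17870 annual layers.
A: Extension rate ≈ 1083.3 / 17870 = 0.061 mm/yr.
For B, 52112.9 / 0.061 = 854309.84 years ≈ 854310 annual layers.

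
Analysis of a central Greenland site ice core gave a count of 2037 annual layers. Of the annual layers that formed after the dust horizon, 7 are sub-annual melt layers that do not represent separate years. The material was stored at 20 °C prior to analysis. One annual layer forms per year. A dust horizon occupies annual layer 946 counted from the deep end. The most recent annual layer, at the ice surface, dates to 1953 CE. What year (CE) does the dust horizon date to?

869 CE

Between annual layer 946 and the ice surface there are 2037 − 946 = 1091 annual layers.
1091 − 7 false = 1084 true annual layers after the dust horizon.
The annual layer at the ice surface is 1953 CE, so the dust horizon dates to 1953 − 1084 = 869 CE.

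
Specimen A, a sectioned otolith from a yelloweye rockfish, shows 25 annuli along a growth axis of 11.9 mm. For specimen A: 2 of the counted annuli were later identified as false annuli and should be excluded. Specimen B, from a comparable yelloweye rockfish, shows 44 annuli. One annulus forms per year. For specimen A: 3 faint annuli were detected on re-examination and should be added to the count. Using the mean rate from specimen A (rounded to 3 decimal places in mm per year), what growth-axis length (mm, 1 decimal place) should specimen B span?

20.2 mm

Specimen A: correcting the raw count gives 25 − 2 + 3 = 26 true annuli.
A: 11.9 mm over 26 years gives 11.9 / 26 ≈ 0.458 mm/yr.
Length of B = 0.458 × 44 = 20.2 mm.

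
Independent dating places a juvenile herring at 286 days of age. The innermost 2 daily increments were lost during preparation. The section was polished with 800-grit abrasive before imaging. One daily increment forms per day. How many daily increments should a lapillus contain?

One daily increment per day gives 286 daily increments over 286 days.
Subtracting the 2 daily increments not captured gives 286 − 2 = 284 daily increments in the record.

284 daily increments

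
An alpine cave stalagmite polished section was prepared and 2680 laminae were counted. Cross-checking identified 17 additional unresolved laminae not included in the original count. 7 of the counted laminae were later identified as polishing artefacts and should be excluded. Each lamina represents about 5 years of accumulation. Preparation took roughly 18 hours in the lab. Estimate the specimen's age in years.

13450 yr

Adjusted count: 2680 − 7 + 17 = 2690 laminae.
Multiplying by 5 years per lamina: 2690 × 5 = 13450 years.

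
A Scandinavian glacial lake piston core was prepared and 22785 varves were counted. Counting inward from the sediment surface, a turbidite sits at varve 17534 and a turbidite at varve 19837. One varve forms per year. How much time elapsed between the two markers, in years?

2303 yr

Separation: 19837 − 17534 = 2303 varves.
At one varve per year, 2303 years elapsed between them.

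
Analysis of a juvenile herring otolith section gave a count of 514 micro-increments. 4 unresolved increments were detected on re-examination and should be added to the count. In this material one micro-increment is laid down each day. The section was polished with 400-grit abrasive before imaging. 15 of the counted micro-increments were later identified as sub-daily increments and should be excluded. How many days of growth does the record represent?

Adjusted count: 514 − 15 + 4 = 503 micro-increments.
One micro-increment per day makes the duration 503 days.

503 days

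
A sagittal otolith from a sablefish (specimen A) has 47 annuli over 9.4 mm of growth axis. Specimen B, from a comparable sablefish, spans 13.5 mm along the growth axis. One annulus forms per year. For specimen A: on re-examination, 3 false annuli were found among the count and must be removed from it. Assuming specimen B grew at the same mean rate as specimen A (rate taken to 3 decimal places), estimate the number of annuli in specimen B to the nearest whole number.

Specimen A: true annulus count = 47 − 3 = 44.
A: Mean rate = 9.4 mm / 44 years ≈ 0.214 mm per year.
Specimen B: 13.5 mm / 0.214 mm per year = 63.08 years ≈ 63 annuli.

63 annuli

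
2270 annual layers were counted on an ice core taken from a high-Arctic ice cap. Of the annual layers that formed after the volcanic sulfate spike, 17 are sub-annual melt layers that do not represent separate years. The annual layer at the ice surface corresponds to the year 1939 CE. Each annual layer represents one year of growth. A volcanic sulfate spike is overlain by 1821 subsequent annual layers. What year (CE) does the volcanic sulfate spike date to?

There are 1821 annual layers younger than the volcanic sulfate spike.
Removing the 17 false annual layers leaves 1821 − 17 = 1804 true annual layers beyond the volcanic sulfate spike.
1939 − 1804 = 135 CE.

135 CE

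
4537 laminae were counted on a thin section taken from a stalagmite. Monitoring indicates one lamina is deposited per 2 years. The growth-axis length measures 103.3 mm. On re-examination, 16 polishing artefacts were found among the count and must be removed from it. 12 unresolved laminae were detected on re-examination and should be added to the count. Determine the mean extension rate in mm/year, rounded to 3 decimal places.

0.011 mm/year

After corrections the count is 4537 − 16 + 12 = 4533 laminae.
At 2 years per lamina, 4533 × 2 = 9066 years.
Mean rate = 103.3 mm / 9066 years ≈ 0.011 mm/year.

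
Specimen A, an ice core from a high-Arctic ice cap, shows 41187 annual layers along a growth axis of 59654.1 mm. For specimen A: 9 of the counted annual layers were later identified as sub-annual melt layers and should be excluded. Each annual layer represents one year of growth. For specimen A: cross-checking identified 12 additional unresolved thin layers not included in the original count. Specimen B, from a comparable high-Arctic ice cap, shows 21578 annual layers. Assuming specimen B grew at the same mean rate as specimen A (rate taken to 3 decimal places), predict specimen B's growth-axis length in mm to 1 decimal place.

31244.9 mm

Specimen A: after corrections the count is 41187 − 9 + 12 = 41190 annual layers.
A: Mean rate = 59654.1 mm / 41190 years ≈ 1.448 mm/yr.
Length of B = 1.448 × 21578 = 31244.9 mm.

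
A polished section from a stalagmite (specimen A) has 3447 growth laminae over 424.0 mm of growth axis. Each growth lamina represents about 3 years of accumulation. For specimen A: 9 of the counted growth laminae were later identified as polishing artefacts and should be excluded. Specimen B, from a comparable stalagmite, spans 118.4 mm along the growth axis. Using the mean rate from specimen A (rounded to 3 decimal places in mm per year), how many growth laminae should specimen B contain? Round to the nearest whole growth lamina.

963 growth laminae

Specimen A: correcting the raw count gives 3447 − 9 = 3438 true growth laminae.
Specimen A: multiplying by 3 years per growth lamina: 3438 × 3 = 10314 years.
A: Extension rate ≈ 424.0 / 10314 = 0.041 mm/year.
For B, 118.4 / 0.041 = 2887.80 years; at 3 years per growth lamina that is 2887.80 / 3 ≈ 963 growth laminae.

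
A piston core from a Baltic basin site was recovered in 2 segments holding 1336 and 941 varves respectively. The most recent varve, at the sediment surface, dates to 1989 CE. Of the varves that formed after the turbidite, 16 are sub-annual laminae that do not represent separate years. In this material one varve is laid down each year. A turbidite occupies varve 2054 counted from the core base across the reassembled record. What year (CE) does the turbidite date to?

1782 CE

Total varves = 1336 + 941 = 2277.
The turbidite sits at varve 2054 from the core base, so 2277 − 2054 = 223 varves formed after it.
Excluding 16 false varves: 223 − 16 = 207.
Counting back 207 years from 1989 CE places the turbidite in 1989 − 207 = 1782 CE.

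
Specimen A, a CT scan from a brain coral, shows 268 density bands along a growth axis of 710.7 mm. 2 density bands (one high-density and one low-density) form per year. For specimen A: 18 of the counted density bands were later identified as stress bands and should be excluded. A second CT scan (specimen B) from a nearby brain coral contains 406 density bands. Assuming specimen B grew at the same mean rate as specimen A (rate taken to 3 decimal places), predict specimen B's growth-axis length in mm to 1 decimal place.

1154.3 mm

Specimen A: correcting the raw count gives 268 − 18 = 250 true density bands.
Specimen A: dividing by 2 density bands per year: 250 / 2 = 125 years.
A: Mean rate = 710.7 mm / 125 years ≈ 5.686 mm/year.
Specimen B: dividing by 2 density bands per year: 406 / 2 = 203 years. B's length ≈ 5.686 × 203 = 1154.3 mm.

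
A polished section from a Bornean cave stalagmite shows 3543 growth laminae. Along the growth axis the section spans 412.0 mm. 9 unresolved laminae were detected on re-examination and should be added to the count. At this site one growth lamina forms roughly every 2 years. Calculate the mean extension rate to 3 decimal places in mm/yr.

0.058 mm/yr

True growth lamina count = 3543 + 9 = 3552.
3552 growth laminae at 2 years each span 3552 × 2 = 7104 years.
Mean rate = 412.0 mm / 7104 years ≈ 0.058 mm/yr.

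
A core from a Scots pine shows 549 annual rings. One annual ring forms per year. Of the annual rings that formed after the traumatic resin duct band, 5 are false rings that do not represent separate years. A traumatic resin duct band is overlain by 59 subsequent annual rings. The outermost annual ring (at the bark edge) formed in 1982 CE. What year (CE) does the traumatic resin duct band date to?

59 annual rings post-date the traumatic resin duct band.
59 − 5 false = 54 true annual rings after the traumatic resin duct band.
Counting back 54 years from 1982 CE places the traumatic resin duct band in 1982 − 54 = 1928 CE.

1928 CE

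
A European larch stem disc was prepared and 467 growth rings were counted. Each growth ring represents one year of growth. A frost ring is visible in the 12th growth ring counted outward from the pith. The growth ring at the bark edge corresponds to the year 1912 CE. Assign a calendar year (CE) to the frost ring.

Between growth ring 12 and the bark edge there are 467 − 12 = 455 growth rings.
1912 − 455 = 1457 CE.

1457 CE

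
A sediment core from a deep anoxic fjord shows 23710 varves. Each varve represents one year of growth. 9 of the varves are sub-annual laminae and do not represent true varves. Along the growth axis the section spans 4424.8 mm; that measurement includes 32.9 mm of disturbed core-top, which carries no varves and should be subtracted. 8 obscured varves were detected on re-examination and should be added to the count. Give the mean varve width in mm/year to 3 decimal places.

0.185 mm/year

True varve count = 23710 − 9 + 8 = 23709.
Removing the 32.9 mm offcut leaves 4424.8 − 32.9 = 4391.9 mm.
4391.9 mm over 23709 years gives 4391.9 / 23709 ≈ 0.185 mm/year.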